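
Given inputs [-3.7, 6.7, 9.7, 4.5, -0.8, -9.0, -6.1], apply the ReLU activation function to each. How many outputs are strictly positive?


ReLU(x) = max(0, x) for each element:
ReLU(-3.7) = 0
ReLU(6.7) = 6.7
ReLU(9.7) = 9.7
ReLU(4.5) = 4.5
ReLU(-0.8) = 0
ReLU(-9.0) = 0
ReLU(-6.1) = 0
Active neurons (>0): 3

3


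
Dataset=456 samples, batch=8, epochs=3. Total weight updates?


Iterations per epoch = 456 / 8 = 57
Total updates = iterations_per_epoch * epochs
= 57 * 3
= 171

171


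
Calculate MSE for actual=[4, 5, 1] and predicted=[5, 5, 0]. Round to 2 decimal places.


Differences: [-1, 0, 1]
Squared errors: [1, 0, 1]
Sum of squared errors = 2
MSE = 2 / 3 = 0.67

0.67


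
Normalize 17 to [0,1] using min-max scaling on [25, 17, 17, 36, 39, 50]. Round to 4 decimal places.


Min = 17, Max = 50
Range = 50 - 17 = 33
Scaled = (x - min) / (max - min)
= (17 - 17) / 33
= 0 / 33
= 0.0000

0.0000


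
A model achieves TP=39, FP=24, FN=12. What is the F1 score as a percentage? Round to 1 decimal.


Precision = TP / (TP + FP) = 39 / 63 = 0.619
Recall = TP / (TP + FN) = 39 / 51 = 0.7647
F1 = 2 * P * R / (P + R)
= 2 * 0.619 * 0.7647 / (0.619 + 0.7647)
= 0.9468 / 1.3838
= 0.6842
As percentage: 68.4%

68.4


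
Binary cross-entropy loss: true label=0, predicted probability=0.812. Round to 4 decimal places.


For y=0: Loss = -log(1-p)
= -log(1 - 0.812)
= -log(0.188)
= -(-1.6713)
= 1.6713

1.6713


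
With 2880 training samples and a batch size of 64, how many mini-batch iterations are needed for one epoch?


Iterations per epoch = dataset_size / batch_size
= 2880 / 64
= 45

45


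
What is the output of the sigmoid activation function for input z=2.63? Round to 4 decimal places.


sigmoid(z) = 1 / (1 + exp(-z))
exp(-(2.63)) = exp(-2.63) = 0.0721
1 + 0.0721 = 1.0721
1 / 1.0721 = 0.9328

0.9328


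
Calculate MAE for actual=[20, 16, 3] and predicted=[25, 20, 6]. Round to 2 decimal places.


Absolute errors: [5, 4, 3]
Sum of absolute errors = 12
MAE = 12 / 3 = 4.00

4.00


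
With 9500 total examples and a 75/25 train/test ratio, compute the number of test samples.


Train samples = 9500 * 75% = 7125
Test samples = 9500 - 7125
= 2375

2375


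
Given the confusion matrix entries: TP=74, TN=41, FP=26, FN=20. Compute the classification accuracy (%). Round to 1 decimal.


Accuracy = (TP + TN) / (TP + TN + FP + FN) * 100
= (74 + 41) / (74 + 41 + 26 + 20)
= 115 / 161
= 0.7143
= 71.4%

71.4


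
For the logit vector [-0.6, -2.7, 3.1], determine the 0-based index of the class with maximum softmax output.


Softmax is a monotonic transformation, so it preserves the argmax.
We need to find the index of the maximum logit.
Index 0: -0.6
Index 1: -2.7
Index 2: 3.1
Maximum logit = 3.1 at index 2

2


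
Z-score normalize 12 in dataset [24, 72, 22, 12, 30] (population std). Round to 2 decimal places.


Mean = (24 + 72 + 22 + 12 + 30) / 5 = 32.0
Variance = sum((x_i - mean)^2) / n = 433.6
Std = sqrt(433.6) = 20.8231
Z = (x - mean) / std
= (12 - 32.0) / 20.8231
= -20.0 / 20.8231
= -0.96

-0.96


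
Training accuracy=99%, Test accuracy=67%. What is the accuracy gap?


Gap = train_accuracy - test_accuracy
= 99 - 67
= 32%
This large gap strongly indicates overfitting.

32


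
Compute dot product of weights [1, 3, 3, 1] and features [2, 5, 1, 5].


Element-wise products:
1 * 2 = 2
3 * 5 = 15
3 * 1 = 3
1 * 5 = 5
Sum = 2 + 15 + 3 + 5
= 25

25


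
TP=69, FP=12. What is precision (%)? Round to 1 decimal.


Precision = TP / (TP + FP) * 100
= 69 / (69 + 12)
= 69 / 81
= 0.8519
= 85.2%

85.2


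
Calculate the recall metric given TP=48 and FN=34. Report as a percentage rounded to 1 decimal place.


Recall = TP / (TP + FN) * 100
= 48 / (48 + 34)
= 48 / 82
= 0.5854
= 58.5%

58.5


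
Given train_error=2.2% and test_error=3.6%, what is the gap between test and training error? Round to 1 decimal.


Generalization gap = test_error - train_error
= 3.6 - 2.2
= 1.4%
A small gap suggests good generalization.

1.4


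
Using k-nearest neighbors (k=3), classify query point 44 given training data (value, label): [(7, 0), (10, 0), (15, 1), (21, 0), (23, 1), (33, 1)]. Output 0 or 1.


Distances from query 44:
Point 33 (class 1): distance = 11
Point 23 (class 1): distance = 21
Point 21 (class 0): distance = 23
K=3 nearest neighbors: classes = [1, 1, 0]
Votes for class 1: 2 / 3
Majority vote => class 1

1


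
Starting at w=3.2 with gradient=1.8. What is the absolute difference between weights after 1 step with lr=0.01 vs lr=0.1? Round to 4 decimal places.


With lr=0.01: w_new = 3.2 - 0.01 * 1.8 = 3.182
With lr=0.1: w_new = 3.2 - 0.1 * 1.8 = 3.02
Absolute difference = |3.182 - 3.02|
= 0.1620

0.1620


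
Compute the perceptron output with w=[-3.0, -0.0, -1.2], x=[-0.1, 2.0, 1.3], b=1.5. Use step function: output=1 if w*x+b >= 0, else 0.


z = w . x + b
= -3.0*-0.1 + -0.0*2.0 + -1.2*1.3 + 1.5
= 0.3 + -0.0 + -1.56 + 1.5
= -1.26 + 1.5
= 0.24
Since z = 0.24 >= 0, output = 1

1


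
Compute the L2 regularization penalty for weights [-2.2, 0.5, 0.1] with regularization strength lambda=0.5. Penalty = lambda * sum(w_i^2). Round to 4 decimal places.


Squaring each weight:
(-2.2)^2 = 4.84
0.5^2 = 0.25
0.1^2 = 0.01
Sum of squares = 5.1
Penalty = 0.5 * 5.1 = 2.5500

2.5500


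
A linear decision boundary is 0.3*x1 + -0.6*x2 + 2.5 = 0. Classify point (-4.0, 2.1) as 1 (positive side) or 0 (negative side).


Compute 0.3 * -4.0 + -0.6 * 2.1 + 2.5
= -1.2 + -1.26 + 2.5
= 0.04
Since 0.04 >= 0, the point is on the positive side.

1


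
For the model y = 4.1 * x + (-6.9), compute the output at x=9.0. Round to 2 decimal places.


y = 4.1 * 9.0 + (-6.9)
= 36.9 + (-6.9)
= 30.00

30.00


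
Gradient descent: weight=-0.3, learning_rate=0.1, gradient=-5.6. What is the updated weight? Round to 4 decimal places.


w_new = w_old - lr * gradient
= -0.3 - 0.1 * -5.6
= -0.3 - (-0.56)
= 0.2600

0.2600


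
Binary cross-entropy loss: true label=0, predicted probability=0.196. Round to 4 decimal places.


For y=0: Loss = -log(1-p)
= -log(1 - 0.196)
= -log(0.804)
= -(-0.2182)
= 0.2182

0.2182


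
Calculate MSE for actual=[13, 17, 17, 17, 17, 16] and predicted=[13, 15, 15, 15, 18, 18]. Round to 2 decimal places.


Differences: [0, 2, 2, 2, -1, -2]
Squared errors: [0, 4, 4, 4, 1, 4]
Sum of squared errors = 17
MSE = 17 / 6 = 2.83

2.83


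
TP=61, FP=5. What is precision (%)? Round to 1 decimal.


Precision = TP / (TP + FP) * 100
= 61 / (61 + 5)
= 61 / 66
= 0.9242
= 92.4%

92.4


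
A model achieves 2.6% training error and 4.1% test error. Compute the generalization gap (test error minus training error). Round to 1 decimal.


Generalization gap = test_error - train_error
= 4.1 - 2.6
= 1.5%
A small gap suggests good generalization.

1.5


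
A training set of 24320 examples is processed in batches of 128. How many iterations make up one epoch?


Iterations per epoch = dataset_size / batch_size
= 24320 / 128
= 190

190


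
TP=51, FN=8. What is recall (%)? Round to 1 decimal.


Recall = TP / (TP + FN) * 100
= 51 / (51 + 8)
= 51 / 59
= 0.8644
= 86.4%

86.4


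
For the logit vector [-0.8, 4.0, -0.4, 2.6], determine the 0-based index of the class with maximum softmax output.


Softmax is a monotonic transformation, so it preserves the argmax.
We need to find the index of the maximum logit.
Index 0: -0.8
Index 1: 4.0
Index 2: -0.4
Index 3: 2.6
Maximum logit = 4.0 at index 1

1


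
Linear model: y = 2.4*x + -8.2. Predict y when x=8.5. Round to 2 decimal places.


y = 2.4 * 8.5 + (-8.2)
= 20.4 + (-8.2)
= 12.20

12.20


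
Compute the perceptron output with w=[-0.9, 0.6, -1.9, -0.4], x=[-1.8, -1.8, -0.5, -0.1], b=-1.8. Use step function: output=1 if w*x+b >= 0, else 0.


z = w . x + b
= -0.9*-1.8 + 0.6*-1.8 + -1.9*-0.5 + -0.4*-0.1 + -1.8
= 1.62 + -1.08 + 0.95 + 0.04 + -1.8
= 1.53 + -1.8
= -0.27
Since z = -0.27 < 0, output = 0

0


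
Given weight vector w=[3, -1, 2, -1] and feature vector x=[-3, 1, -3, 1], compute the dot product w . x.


Element-wise products:
3 * -3 = -9
-1 * 1 = -1
2 * -3 = -6
-1 * 1 = -1
Sum = -9 + -1 + -6 + -1
= -17

-17


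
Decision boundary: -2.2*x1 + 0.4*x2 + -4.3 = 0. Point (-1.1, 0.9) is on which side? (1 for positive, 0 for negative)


Compute -2.2 * -1.1 + 0.4 * 0.9 + -4.3
= 2.42 + 0.36 + -4.3
= -1.52
Since -1.52 < 0, the point is on the negative side.

0


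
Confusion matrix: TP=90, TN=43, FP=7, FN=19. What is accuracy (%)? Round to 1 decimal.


Accuracy = (TP + TN) / (TP + TN + FP + FN) * 100
= (90 + 43) / (90 + 43 + 7 + 19)
= 133 / 159
= 0.8365
= 83.6%

83.6


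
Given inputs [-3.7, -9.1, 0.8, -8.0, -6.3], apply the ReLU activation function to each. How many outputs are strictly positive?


ReLU(x) = max(0, x) for each element:
ReLU(-3.7) = 0
ReLU(-9.1) = 0
ReLU(0.8) = 0.8
ReLU(-8.0) = 0
ReLU(-6.3) = 0
Active neurons (>0): 1

1


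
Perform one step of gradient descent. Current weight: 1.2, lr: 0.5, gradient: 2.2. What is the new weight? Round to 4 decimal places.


w_new = w_old - lr * gradient
= 1.2 - 0.5 * 2.2
= 1.2 - (1.1)
= 0.1000

0.1000


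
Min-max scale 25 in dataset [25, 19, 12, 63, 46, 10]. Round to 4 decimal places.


Min = 10, Max = 63
Range = 63 - 10 = 53
Scaled = (x - min) / (max - min)
= (25 - 10) / 53
= 15 / 53
= 0.2830

0.2830


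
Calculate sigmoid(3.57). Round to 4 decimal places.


sigmoid(z) = 1 / (1 + exp(-z))
exp(-(3.57)) = exp(-3.57) = 0.0282
1 + 0.0282 = 1.0282
1 / 1.0282 = 0.9726

0.9726


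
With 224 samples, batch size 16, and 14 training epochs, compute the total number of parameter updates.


Iterations per epoch = 224 / 16 = 14
Total updates = iterations_per_epoch * epochs
= 14 * 14
= 196

196


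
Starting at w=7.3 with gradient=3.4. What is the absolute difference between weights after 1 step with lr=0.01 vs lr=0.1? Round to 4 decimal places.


With lr=0.01: w_new = 7.3 - 0.01 * 3.4 = 7.266
With lr=0.1: w_new = 7.3 - 0.1 * 3.4 = 6.96
Absolute difference = |7.266 - 6.96|
= 0.3060

0.3060


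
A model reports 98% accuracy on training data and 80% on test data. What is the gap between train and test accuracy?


Gap = train_accuracy - test_accuracy
= 98 - 80
= 18%
This gap suggests the model is overfitting.

18


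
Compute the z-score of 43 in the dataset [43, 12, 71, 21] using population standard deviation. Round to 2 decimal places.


Mean = (43 + 12 + 71 + 21) / 4 = 36.75
Variance = sum((x_i - mean)^2) / n = 518.1875
Std = sqrt(518.1875) = 22.7637
Z = (x - mean) / std
= (43 - 36.75) / 22.7637
= 6.25 / 22.7637
= 0.27

0.27


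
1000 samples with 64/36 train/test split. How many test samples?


Train samples = 1000 * 64% = 640
Test samples = 1000 - 640
= 360

360


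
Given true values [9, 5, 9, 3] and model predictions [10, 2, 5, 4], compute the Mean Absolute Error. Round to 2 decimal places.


Absolute errors: [1, 3, 4, 1]
Sum of absolute errors = 9
MAE = 9 / 4 = 2.25

2.25


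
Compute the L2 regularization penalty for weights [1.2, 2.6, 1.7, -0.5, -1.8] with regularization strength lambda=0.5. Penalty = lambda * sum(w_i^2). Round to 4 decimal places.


Squaring each weight:
1.2^2 = 1.44
2.6^2 = 6.76
1.7^2 = 2.89
(-0.5)^2 = 0.25
(-1.8)^2 = 3.24
Sum of squares = 14.58
Penalty = 0.5 * 14.58 = 7.2900

7.2900


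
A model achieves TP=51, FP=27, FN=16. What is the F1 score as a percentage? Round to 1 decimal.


Precision = TP / (TP + FP) = 51 / 78 = 0.6538
Recall = TP / (TP + FN) = 51 / 67 = 0.7612
F1 = 2 * P * R / (P + R)
= 2 * 0.6538 * 0.7612 / (0.6538 + 0.7612)
= 0.9954 / 1.415
= 0.7034
As percentage: 70.3%

70.3


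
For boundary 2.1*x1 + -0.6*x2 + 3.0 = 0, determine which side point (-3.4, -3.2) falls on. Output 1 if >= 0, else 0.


Compute 2.1 * -3.4 + -0.6 * -3.2 + 3.0
= -7.14 + 1.92 + 3.0
= -2.22
Since -2.22 < 0, the point is on the negative side.

0


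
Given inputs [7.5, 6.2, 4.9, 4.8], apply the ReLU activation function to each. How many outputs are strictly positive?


ReLU(x) = max(0, x) for each element:
ReLU(7.5) = 7.5
ReLU(6.2) = 6.2
ReLU(4.9) = 4.9
ReLU(4.8) = 4.8
Active neurons (>0): 4

4


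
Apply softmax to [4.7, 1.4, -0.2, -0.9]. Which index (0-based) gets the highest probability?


Softmax is a monotonic transformation, so it preserves the argmax.
We need to find the index of the maximum logit.
Index 0: 4.7
Index 1: 1.4
Index 2: -0.2
Index 3: -0.9
Maximum logit = 4.7 at index 0

0


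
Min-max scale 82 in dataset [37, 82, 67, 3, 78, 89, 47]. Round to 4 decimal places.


Min = 3, Max = 89
Range = 89 - 3 = 86
Scaled = (x - min) / (max - min)
= (82 - 3) / 86
= 79 / 86
= 0.9186

0.9186


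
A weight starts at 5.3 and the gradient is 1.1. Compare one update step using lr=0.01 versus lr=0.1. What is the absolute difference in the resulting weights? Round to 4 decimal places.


With lr=0.01: w_new = 5.3 - 0.01 * 1.1 = 5.289
With lr=0.1: w_new = 5.3 - 0.1 * 1.1 = 5.19
Absolute difference = |5.289 - 5.19|
= 0.0990

0.0990


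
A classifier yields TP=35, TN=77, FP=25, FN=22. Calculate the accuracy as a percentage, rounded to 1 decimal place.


Accuracy = (TP + TN) / (TP + TN + FP + FN) * 100
= (35 + 77) / (35 + 77 + 25 + 22)
= 112 / 159
= 0.7044
= 70.4%

70.4


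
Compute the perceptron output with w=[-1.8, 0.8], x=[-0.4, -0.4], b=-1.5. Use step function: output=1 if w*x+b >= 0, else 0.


z = w . x + b
= -1.8*-0.4 + 0.8*-0.4 + -1.5
= 0.72 + -0.32 + -1.5
= 0.4 + -1.5
= -1.1
Since z = -1.1 < 0, output = 0

0


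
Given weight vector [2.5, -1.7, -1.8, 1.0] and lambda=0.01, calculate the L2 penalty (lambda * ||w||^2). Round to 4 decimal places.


Squaring each weight:
2.5^2 = 6.25
(-1.7)^2 = 2.89
(-1.8)^2 = 3.24
1.0^2 = 1.0
Sum of squares = 13.38
Penalty = 0.01 * 13.38 = 0.1338

0.1338


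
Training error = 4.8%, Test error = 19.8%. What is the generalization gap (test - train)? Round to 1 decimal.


Generalization gap = test_error - train_error
= 19.8 - 4.8
= 15.0%
A large gap suggests overfitting.

15.0


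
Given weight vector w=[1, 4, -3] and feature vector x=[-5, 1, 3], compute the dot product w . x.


Element-wise products:
1 * -5 = -5
4 * 1 = 4
-3 * 3 = -9
Sum = -5 + 4 + -9
= -10

-10


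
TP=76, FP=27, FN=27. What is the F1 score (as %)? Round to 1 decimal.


Precision = TP / (TP + FP) = 76 / 103 = 0.7379
Recall = TP / (TP + FN) = 76 / 103 = 0.7379
F1 = 2 * P * R / (P + R)
= 2 * 0.7379 * 0.7379 / (0.7379 + 0.7379)
= 1.0889 / 1.4757
= 0.7379
As percentage: 73.8%

73.8


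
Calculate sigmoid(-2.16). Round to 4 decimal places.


sigmoid(z) = 1 / (1 + exp(-z))
exp(-(-2.16)) = exp(2.16) = 8.6711
1 + 8.6711 = 9.6711
1 / 9.6711 = 0.1034

0.1034


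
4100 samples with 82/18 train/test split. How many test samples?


Train samples = 4100 * 82% = 3362
Test samples = 4100 - 3362
= 738

738


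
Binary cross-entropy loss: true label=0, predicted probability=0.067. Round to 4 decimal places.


For y=0: Loss = -log(1-p)
= -log(1 - 0.067)
= -log(0.933)
= -(-0.0694)
= 0.0694

0.0694


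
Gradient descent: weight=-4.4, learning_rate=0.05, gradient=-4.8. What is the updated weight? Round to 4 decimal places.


w_new = w_old - lr * gradient
= -4.4 - 0.05 * -4.8
= -4.4 - (-0.24)
= -4.1600

-4.1600


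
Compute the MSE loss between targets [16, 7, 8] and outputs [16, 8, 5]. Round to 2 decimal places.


Differences: [0, -1, 3]
Squared errors: [0, 1, 9]
Sum of squared errors = 10
MSE = 10 / 3 = 3.33

3.33


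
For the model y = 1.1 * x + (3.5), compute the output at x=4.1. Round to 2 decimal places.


y = 1.1 * 4.1 + (3.5)
= 4.51 + (3.5)
= 8.01

8.01


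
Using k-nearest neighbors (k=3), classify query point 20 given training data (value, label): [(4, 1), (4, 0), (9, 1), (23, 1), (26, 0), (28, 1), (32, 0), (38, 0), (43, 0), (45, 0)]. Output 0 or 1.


Distances from query 20:
Point 23 (class 1): distance = 3
Point 26 (class 0): distance = 6
Point 28 (class 1): distance = 8
K=3 nearest neighbors: classes = [1, 0, 1]
Votes for class 1: 2 / 3
Majority vote => class 1

1


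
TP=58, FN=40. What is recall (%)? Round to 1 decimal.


Recall = TP / (TP + FN) * 100
= 58 / (58 + 40)
= 58 / 98
= 0.5918
= 59.2%

59.2


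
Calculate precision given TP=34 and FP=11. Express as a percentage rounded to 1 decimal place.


Precision = TP / (TP + FP) * 100
= 34 / (34 + 11)
= 34 / 45
= 0.7556
= 75.6%

75.6


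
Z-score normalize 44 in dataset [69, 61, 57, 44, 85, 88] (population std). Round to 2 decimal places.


Mean = (69 + 61 + 57 + 44 + 85 + 88) / 6 = 67.3333
Variance = sum((x_i - mean)^2) / n = 238.8889
Std = sqrt(238.8889) = 15.456
Z = (x - mean) / std
= (44 - 67.3333) / 15.456
= -23.3333 / 15.456
= -1.51

-1.51


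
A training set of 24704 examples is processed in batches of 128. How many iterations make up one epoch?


Iterations per epoch = dataset_size / batch_size
= 24704 / 128
= 193

193


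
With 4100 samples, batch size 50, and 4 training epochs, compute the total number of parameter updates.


Iterations per epoch = 4100 / 50 = 82
Total updates = iterations_per_epoch * epochs
= 82 * 4
= 328

328


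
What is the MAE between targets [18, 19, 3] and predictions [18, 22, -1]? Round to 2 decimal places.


Absolute errors: [0, 3, 4]
Sum of absolute errors = 7
MAE = 7 / 3 = 2.33

2.33


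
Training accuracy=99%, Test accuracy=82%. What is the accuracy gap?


Gap = train_accuracy - test_accuracy
= 99 - 82
= 17%
This gap suggests the model is overfitting.

17


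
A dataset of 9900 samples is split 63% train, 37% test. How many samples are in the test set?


Train samples = 9900 * 63% = 6237
Test samples = 9900 - 6237
= 3663

3663


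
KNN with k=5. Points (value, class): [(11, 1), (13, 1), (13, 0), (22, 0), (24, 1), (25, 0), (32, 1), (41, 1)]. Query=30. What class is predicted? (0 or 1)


Distances from query 30:
Point 32 (class 1): distance = 2
Point 25 (class 0): distance = 5
Point 24 (class 1): distance = 6
Point 22 (class 0): distance = 8
Point 41 (class 1): distance = 11
K=5 nearest neighbors: classes = [1, 0, 1, 0, 1]
Votes for class 1: 3 / 5
Majority vote => class 1

1


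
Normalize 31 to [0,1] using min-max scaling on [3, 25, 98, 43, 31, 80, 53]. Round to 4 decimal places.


Min = 3, Max = 98
Range = 98 - 3 = 95
Scaled = (x - min) / (max - min)
= (31 - 3) / 95
= 28 / 95
= 0.2947

0.2947


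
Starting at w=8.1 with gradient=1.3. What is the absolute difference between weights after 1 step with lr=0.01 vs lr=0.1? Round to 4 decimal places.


With lr=0.01: w_new = 8.1 - 0.01 * 1.3 = 8.087
With lr=0.1: w_new = 8.1 - 0.1 * 1.3 = 7.97
Absolute difference = |8.087 - 7.97|
= 0.1170

0.1170


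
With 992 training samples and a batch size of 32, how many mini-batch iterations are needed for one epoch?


Iterations per epoch = dataset_size / batch_size
= 992 / 32
= 31

31


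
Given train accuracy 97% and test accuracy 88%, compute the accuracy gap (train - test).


Gap = train_accuracy - test_accuracy
= 97 - 88
= 9%
This moderate gap may indicate mild overfitting.

9


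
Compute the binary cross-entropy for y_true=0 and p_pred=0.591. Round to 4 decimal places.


For y=0: Loss = -log(1-p)
= -log(1 - 0.591)
= -log(0.409)
= -(-0.894)
= 0.8940

0.8940


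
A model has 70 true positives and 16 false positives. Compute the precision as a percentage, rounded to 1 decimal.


Precision = TP / (TP + FP) * 100
= 70 / (70 + 16)
= 70 / 86
= 0.814
= 81.4%

81.4


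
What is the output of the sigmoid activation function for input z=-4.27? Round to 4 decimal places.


sigmoid(z) = 1 / (1 + exp(-z))
exp(-(-4.27)) = exp(4.27) = 71.5216
1 + 71.5216 = 72.5216
1 / 72.5216 = 0.0138

0.0138


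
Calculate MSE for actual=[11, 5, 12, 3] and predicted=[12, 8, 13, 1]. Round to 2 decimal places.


Differences: [-1, -3, -1, 2]
Squared errors: [1, 9, 1, 4]
Sum of squared errors = 15
MSE = 15 / 4 = 3.75

3.75


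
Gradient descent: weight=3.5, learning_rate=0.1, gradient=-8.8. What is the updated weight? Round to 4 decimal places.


w_new = w_old - lr * gradient
= 3.5 - 0.1 * -8.8
= 3.5 - (-0.88)
= 4.3800

4.3800


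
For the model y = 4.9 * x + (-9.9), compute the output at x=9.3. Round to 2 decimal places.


y = 4.9 * 9.3 + (-9.9)
= 45.57 + (-9.9)
= 35.67

35.67


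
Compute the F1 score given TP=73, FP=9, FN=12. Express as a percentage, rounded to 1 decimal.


Precision = TP / (TP + FP) = 73 / 82 = 0.8902
Recall = TP / (TP + FN) = 73 / 85 = 0.8588
F1 = 2 * P * R / (P + R)
= 2 * 0.8902 * 0.8588 / (0.8902 + 0.8588)
= 1.5291 / 1.7491
= 0.8743
As percentage: 87.4%

87.4


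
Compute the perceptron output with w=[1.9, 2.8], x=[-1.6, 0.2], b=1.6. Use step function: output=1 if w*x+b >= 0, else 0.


z = w . x + b
= 1.9*-1.6 + 2.8*0.2 + 1.6
= -3.04 + 0.56 + 1.6
= -2.48 + 1.6
= -0.88
Since z = -0.88 < 0, output = 0

0


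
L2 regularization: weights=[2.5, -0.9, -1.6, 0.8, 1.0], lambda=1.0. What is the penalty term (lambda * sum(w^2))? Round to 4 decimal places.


Squaring each weight:
2.5^2 = 6.25
(-0.9)^2 = 0.81
(-1.6)^2 = 2.56
0.8^2 = 0.64
1.0^2 = 1.0
Sum of squares = 11.26
Penalty = 1.0 * 11.26 = 11.2600

11.2600


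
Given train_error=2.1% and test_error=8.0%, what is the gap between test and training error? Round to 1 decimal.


Generalization gap = test_error - train_error
= 8.0 - 2.1
= 5.9%
A moderate gap.

5.9


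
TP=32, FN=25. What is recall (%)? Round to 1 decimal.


Recall = TP / (TP + FN) * 100
= 32 / (32 + 25)
= 32 / 57
= 0.5614
= 56.1%

56.1


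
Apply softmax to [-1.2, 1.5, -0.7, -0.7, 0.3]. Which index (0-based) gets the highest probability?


Softmax is a monotonic transformation, so it preserves the argmax.
We need to find the index of the maximum logit.
Index 0: -1.2
Index 1: 1.5
Index 2: -0.7
Index 3: -0.7
Index 4: 0.3
Maximum logit = 1.5 at index 1

1


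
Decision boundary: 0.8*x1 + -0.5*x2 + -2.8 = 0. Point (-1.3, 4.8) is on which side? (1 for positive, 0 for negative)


Compute 0.8 * -1.3 + -0.5 * 4.8 + -2.8
= -1.04 + -2.4 + -2.8
= -6.24
Since -6.24 < 0, the point is on the negative side.

0


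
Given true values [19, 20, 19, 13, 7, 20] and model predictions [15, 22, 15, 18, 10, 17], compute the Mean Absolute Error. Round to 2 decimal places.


Absolute errors: [4, 2, 4, 5, 3, 3]
Sum of absolute errors = 21
MAE = 21 / 6 = 3.50

3.50


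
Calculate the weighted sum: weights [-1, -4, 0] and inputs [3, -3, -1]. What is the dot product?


Element-wise products:
-1 * 3 = -3
-4 * -3 = 12
0 * -1 = 0
Sum = -3 + 12 + 0
= 9

9


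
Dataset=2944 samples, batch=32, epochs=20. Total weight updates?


Iterations per epoch = 2944 / 32 = 92
Total updates = iterations_per_epoch * epochs
= 92 * 20
= 1840

1840


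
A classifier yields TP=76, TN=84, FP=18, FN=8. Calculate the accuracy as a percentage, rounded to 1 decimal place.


Accuracy = (TP + TN) / (TP + TN + FP + FN) * 100
= (76 + 84) / (76 + 84 + 18 + 8)
= 160 / 186
= 0.8602
= 86.0%

86.0


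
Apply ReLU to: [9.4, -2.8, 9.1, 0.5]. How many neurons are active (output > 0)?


ReLU(x) = max(0, x) for each element:
ReLU(9.4) = 9.4
ReLU(-2.8) = 0
ReLU(9.1) = 9.1
ReLU(0.5) = 0.5
Active neurons (>0): 3

3


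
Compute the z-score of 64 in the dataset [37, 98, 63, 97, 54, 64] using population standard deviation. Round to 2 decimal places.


Mean = (37 + 98 + 63 + 97 + 54 + 64) / 6 = 68.8333
Variance = sum((x_i - mean)^2) / n = 489.1389
Std = sqrt(489.1389) = 22.1165
Z = (x - mean) / std
= (64 - 68.8333) / 22.1165
= -4.8333 / 22.1165
= -0.22

-0.22


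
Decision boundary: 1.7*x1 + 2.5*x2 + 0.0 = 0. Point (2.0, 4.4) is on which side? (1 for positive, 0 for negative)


Compute 1.7 * 2.0 + 2.5 * 4.4 + 0.0
= 3.4 + 11.0 + 0.0
= 14.4
Since 14.4 >= 0, the point is on the positive side.

1


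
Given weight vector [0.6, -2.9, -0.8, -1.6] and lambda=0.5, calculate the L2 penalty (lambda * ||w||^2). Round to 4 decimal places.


Squaring each weight:
0.6^2 = 0.36
(-2.9)^2 = 8.41
(-0.8)^2 = 0.64
(-1.6)^2 = 2.56
Sum of squares = 11.97
Penalty = 0.5 * 11.97 = 5.9850

5.9850


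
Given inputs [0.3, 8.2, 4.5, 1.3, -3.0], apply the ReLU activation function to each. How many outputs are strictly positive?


ReLU(x) = max(0, x) for each element:
ReLU(0.3) = 0.3
ReLU(8.2) = 8.2
ReLU(4.5) = 4.5
ReLU(1.3) = 1.3
ReLU(-3.0) = 0
Active neurons (>0): 4

4


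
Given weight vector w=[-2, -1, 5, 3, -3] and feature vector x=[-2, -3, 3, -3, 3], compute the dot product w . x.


Element-wise products:
-2 * -2 = 4
-1 * -3 = 3
5 * 3 = 15
3 * -3 = -9
-3 * 3 = -9
Sum = 4 + 3 + 15 + -9 + -9
= 4

4


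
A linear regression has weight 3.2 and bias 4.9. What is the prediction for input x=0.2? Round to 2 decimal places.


y = 3.2 * 0.2 + (4.9)
= 0.64 + (4.9)
= 5.54

5.54


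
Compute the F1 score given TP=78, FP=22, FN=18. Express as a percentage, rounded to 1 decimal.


Precision = TP / (TP + FP) = 78 / 100 = 0.78
Recall = TP / (TP + FN) = 78 / 96 = 0.8125
F1 = 2 * P * R / (P + R)
= 2 * 0.78 * 0.8125 / (0.78 + 0.8125)
= 1.2675 / 1.5925
= 0.7959
As percentage: 79.6%

79.6


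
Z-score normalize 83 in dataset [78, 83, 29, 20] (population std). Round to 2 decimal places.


Mean = (78 + 83 + 29 + 20) / 4 = 52.5
Variance = sum((x_i - mean)^2) / n = 797.25
Std = sqrt(797.25) = 28.2356
Z = (x - mean) / std
= (83 - 52.5) / 28.2356
= 30.5 / 28.2356
= 1.08

1.08


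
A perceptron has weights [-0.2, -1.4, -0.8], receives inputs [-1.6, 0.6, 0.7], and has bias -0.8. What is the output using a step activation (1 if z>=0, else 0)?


z = w . x + b
= -0.2*-1.6 + -1.4*0.6 + -0.8*0.7 + -0.8
= 0.32 + -0.84 + -0.56 + -0.8
= -1.08 + -0.8
= -1.88
Since z = -1.88 < 0, output = 0

0


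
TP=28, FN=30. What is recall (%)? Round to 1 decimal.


Recall = TP / (TP + FN) * 100
= 28 / (28 + 30)
= 28 / 58
= 0.4828
= 48.3%

48.3


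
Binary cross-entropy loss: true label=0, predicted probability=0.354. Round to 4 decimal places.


For y=0: Loss = -log(1-p)
= -log(1 - 0.354)
= -log(0.646)
= -(-0.437)
= 0.4370

0.4370


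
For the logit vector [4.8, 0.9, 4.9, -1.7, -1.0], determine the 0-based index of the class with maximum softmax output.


Softmax is a monotonic transformation, so it preserves the argmax.
We need to find the index of the maximum logit.
Index 0: 4.8
Index 1: 0.9
Index 2: 4.9
Index 3: -1.7
Index 4: -1.0
Maximum logit = 4.9 at index 2

2


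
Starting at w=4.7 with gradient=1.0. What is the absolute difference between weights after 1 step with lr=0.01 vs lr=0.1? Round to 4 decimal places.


With lr=0.01: w_new = 4.7 - 0.01 * 1.0 = 4.69
With lr=0.1: w_new = 4.7 - 0.1 * 1.0 = 4.6
Absolute difference = |4.69 - 4.6|
= 0.0900

0.0900


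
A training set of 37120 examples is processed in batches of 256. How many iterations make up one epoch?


Iterations per epoch = dataset_size / batch_size
= 37120 / 256
= 145

145


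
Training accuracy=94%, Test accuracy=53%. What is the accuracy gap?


Gap = train_accuracy - test_accuracy
= 94 - 53
= 41%
This large gap strongly indicates overfitting.

41


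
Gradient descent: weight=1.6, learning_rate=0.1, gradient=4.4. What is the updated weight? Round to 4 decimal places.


w_new = w_old - lr * gradient
= 1.6 - 0.1 * 4.4
= 1.6 - (0.44)
= 1.1600

1.1600


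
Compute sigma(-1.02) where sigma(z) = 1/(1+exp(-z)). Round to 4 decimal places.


sigmoid(z) = 1 / (1 + exp(-z))
exp(-(-1.02)) = exp(1.02) = 2.7732
1 + 2.7732 = 3.7732
1 / 3.7732 = 0.2650

0.2650


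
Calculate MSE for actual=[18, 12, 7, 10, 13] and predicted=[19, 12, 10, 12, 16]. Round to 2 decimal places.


Differences: [-1, 0, -3, -2, -3]
Squared errors: [1, 0, 9, 4, 9]
Sum of squared errors = 23
MSE = 23 / 5 = 4.60

4.60


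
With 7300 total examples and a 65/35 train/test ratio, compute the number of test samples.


Train samples = 7300 * 65% = 4745
Test samples = 7300 - 4745
= 2555

2555


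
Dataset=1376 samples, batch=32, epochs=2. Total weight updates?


Iterations per epoch = 1376 / 32 = 43
Total updates = iterations_per_epoch * epochs
= 43 * 2
= 86

86


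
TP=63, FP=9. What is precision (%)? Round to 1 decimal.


Precision = TP / (TP + FP) * 100
= 63 / (63 + 9)
= 63 / 72
= 0.875
= 87.5%

87.5


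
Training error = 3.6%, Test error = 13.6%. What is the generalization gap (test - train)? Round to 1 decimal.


Generalization gap = test_error - train_error
= 13.6 - 3.6
= 10.0%
A moderate gap.

10.0


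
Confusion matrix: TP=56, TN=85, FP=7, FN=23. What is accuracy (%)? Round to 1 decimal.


Accuracy = (TP + TN) / (TP + TN + FP + FN) * 100
= (56 + 85) / (56 + 85 + 7 + 23)
= 141 / 171
= 0.8246
= 82.5%

82.5


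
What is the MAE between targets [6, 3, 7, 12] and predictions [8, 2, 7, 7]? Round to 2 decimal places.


Absolute errors: [2, 1, 0, 5]
Sum of absolute errors = 8
MAE = 8 / 4 = 2.00

2.00


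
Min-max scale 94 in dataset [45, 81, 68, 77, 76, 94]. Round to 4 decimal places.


Min = 45, Max = 94
Range = 94 - 45 = 49
Scaled = (x - min) / (max - min)
= (94 - 45) / 49
= 49 / 49
= 1.0000

1.0000


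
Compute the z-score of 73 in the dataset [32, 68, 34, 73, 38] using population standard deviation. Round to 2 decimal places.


Mean = (32 + 68 + 34 + 73 + 38) / 5 = 49.0
Variance = sum((x_i - mean)^2) / n = 314.4
Std = sqrt(314.4) = 17.7313
Z = (x - mean) / std
= (73 - 49.0) / 17.7313
= 24.0 / 17.7313
= 1.35

1.35


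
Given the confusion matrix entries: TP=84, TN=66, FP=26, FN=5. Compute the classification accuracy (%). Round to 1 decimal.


Accuracy = (TP + TN) / (TP + TN + FP + FN) * 100
= (84 + 66) / (84 + 66 + 26 + 5)
= 150 / 181
= 0.8287
= 82.9%

82.9


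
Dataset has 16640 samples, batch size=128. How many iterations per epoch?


Iterations per epoch = dataset_size / batch_size
= 16640 / 128
= 130

130


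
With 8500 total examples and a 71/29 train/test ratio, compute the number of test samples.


Train samples = 8500 * 71% = 6035
Test samples = 8500 - 6035
= 2465

2465


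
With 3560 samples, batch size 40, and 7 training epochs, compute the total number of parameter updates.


Iterations per epoch = 3560 / 40 = 89
Total updates = iterations_per_epoch * epochs
= 89 * 7
= 623

623


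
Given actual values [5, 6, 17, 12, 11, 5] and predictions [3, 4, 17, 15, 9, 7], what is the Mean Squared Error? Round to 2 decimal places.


Differences: [2, 2, 0, -3, 2, -2]
Squared errors: [4, 4, 0, 9, 4, 4]
Sum of squared errors = 25
MSE = 25 / 6 = 4.17

4.17


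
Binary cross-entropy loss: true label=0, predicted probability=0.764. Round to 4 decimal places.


For y=0: Loss = -log(1-p)
= -log(1 - 0.764)
= -log(0.236)
= -(-1.4439)
= 1.4439

1.4439


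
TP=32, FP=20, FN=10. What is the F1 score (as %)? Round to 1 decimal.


Precision = TP / (TP + FP) = 32 / 52 = 0.6154
Recall = TP / (TP + FN) = 32 / 42 = 0.7619
F1 = 2 * P * R / (P + R)
= 2 * 0.6154 * 0.7619 / (0.6154 + 0.7619)
= 0.9377 / 1.3773
= 0.6809
As percentage: 68.1%

68.1


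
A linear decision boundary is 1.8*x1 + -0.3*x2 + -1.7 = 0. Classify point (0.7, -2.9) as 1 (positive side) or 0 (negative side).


Compute 1.8 * 0.7 + -0.3 * -2.9 + -1.7
= 1.26 + 0.87 + -1.7
= 0.43
Since 0.43 >= 0, the point is on the positive side.

1


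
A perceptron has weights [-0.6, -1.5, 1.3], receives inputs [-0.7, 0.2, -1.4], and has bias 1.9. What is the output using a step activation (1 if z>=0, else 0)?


z = w . x + b
= -0.6*-0.7 + -1.5*0.2 + 1.3*-1.4 + 1.9
= 0.42 + -0.3 + -1.82 + 1.9
= -1.7 + 1.9
= 0.2
Since z = 0.2 >= 0, output = 1

1


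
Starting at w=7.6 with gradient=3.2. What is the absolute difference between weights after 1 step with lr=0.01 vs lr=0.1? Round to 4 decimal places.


With lr=0.01: w_new = 7.6 - 0.01 * 3.2 = 7.568
With lr=0.1: w_new = 7.6 - 0.1 * 3.2 = 7.28
Absolute difference = |7.568 - 7.28|
= 0.2880

0.2880


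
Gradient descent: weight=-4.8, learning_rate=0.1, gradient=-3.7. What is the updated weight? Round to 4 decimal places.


w_new = w_old - lr * gradient
= -4.8 - 0.1 * -3.7
= -4.8 - (-0.37)
= -4.4300

-4.4300


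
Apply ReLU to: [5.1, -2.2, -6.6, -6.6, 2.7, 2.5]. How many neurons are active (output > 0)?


ReLU(x) = max(0, x) for each element:
ReLU(5.1) = 5.1
ReLU(-2.2) = 0
ReLU(-6.6) = 0
ReLU(-6.6) = 0
ReLU(2.7) = 2.7
ReLU(2.5) = 2.5
Active neurons (>0): 3

3


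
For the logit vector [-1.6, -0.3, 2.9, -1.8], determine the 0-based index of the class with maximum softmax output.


Softmax is a monotonic transformation, so it preserves the argmax.
We need to find the index of the maximum logit.
Index 0: -1.6
Index 1: -0.3
Index 2: 2.9
Index 3: -1.8
Maximum logit = 2.9 at index 2

2


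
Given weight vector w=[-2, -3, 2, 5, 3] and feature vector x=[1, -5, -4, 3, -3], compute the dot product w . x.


Element-wise products:
-2 * 1 = -2
-3 * -5 = 15
2 * -4 = -8
5 * 3 = 15
3 * -3 = -9
Sum = -2 + 15 + -8 + 15 + -9
= 11

11


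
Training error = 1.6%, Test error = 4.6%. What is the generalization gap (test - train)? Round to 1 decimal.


Generalization gap = test_error - train_error
= 4.6 - 1.6
= 3.0%
A moderate gap.

3.0


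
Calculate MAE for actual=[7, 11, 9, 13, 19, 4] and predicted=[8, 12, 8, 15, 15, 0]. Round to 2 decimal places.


Absolute errors: [1, 1, 1, 2, 4, 4]
Sum of absolute errors = 13
MAE = 13 / 6 = 2.17

2.17


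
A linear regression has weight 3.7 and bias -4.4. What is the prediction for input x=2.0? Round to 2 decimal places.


y = 3.7 * 2.0 + (-4.4)
= 7.4 + (-4.4)
= 3.00

3.00


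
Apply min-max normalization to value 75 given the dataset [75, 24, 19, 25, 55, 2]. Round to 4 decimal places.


Min = 2, Max = 75
Range = 75 - 2 = 73
Scaled = (x - min) / (max - min)
= (75 - 2) / 73
= 73 / 73
= 1.0000

1.0000


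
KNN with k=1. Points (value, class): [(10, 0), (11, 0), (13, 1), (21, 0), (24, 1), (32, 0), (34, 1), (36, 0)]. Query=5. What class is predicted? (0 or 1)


Distances from query 5:
Point 10 (class 0): distance = 5
K=1 nearest neighbors: classes = [0]
Votes for class 1: 0 / 1
Majority vote => class 0

0


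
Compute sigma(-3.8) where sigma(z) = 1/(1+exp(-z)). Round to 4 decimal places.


sigmoid(z) = 1 / (1 + exp(-z))
exp(-(-3.8)) = exp(3.8) = 44.7012
1 + 44.7012 = 45.7012
1 / 45.7012 = 0.0219

0.0219


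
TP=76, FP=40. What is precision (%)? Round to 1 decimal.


Precision = TP / (TP + FP) * 100
= 76 / (76 + 40)
= 76 / 116
= 0.6552
= 65.5%

65.5


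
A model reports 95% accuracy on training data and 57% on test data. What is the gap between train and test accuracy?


Gap = train_accuracy - test_accuracy
= 95 - 57
= 38%
This large gap strongly indicates overfitting.

38


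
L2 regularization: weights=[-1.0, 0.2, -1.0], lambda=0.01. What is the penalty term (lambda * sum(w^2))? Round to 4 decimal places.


Squaring each weight:
(-1.0)^2 = 1.0
0.2^2 = 0.04
(-1.0)^2 = 1.0
Sum of squares = 2.04
Penalty = 0.01 * 2.04 = 0.0204

0.0204


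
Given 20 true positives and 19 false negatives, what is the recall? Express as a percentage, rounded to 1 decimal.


Recall = TP / (TP + FN) * 100
= 20 / (20 + 19)
= 20 / 39
= 0.5128
= 51.3%

51.3


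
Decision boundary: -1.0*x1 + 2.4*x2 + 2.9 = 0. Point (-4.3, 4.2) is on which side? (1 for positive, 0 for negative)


Compute -1.0 * -4.3 + 2.4 * 4.2 + 2.9
= 4.3 + 10.08 + 2.9
= 17.28
Since 17.28 >= 0, the point is on the positive side.

1


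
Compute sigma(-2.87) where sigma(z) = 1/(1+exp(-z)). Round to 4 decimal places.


sigmoid(z) = 1 / (1 + exp(-z))
exp(-(-2.87)) = exp(2.87) = 17.637
1 + 17.637 = 18.637
1 / 18.637 = 0.0537

0.0537


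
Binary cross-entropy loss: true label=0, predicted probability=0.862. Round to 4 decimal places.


For y=0: Loss = -log(1-p)
= -log(1 - 0.862)
= -log(0.138)
= -(-1.9805)
= 1.9805

1.9805


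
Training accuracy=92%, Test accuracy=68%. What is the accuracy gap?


Gap = train_accuracy - test_accuracy
= 92 - 68
= 24%
This large gap strongly indicates overfitting.

24


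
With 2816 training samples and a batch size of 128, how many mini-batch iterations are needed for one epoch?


Iterations per epoch = dataset_size / batch_size
= 2816 / 128
= 22

22


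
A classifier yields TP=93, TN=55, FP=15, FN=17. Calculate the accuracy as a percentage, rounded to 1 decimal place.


Accuracy = (TP + TN) / (TP + TN + FP + FN) * 100
= (93 + 55) / (93 + 55 + 15 + 17)
= 148 / 180
= 0.8222
= 82.2%

82.2


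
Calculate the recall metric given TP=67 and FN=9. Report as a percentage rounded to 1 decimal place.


Recall = TP / (TP + FN) * 100
= 67 / (67 + 9)
= 67 / 76
= 0.8816
= 88.2%

88.2


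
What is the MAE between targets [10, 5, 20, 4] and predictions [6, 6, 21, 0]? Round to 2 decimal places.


Absolute errors: [4, 1, 1, 4]
Sum of absolute errors = 10
MAE = 10 / 4 = 2.50

2.50


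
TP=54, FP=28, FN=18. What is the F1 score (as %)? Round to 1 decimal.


Precision = TP / (TP + FP) = 54 / 82 = 0.6585
Recall = TP / (TP + FN) = 54 / 72 = 0.75
F1 = 2 * P * R / (P + R)
= 2 * 0.6585 * 0.75 / (0.6585 + 0.75)
= 0.9878 / 1.4085
= 0.7013
As percentage: 70.1%

70.1


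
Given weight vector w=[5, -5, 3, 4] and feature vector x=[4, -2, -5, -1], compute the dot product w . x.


Element-wise products:
5 * 4 = 20
-5 * -2 = 10
3 * -5 = -15
4 * -1 = -4
Sum = 20 + 10 + -15 + -4
= 11

11


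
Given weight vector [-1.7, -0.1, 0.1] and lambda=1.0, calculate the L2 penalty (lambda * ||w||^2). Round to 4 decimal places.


Squaring each weight:
(-1.7)^2 = 2.89
(-0.1)^2 = 0.01
0.1^2 = 0.01
Sum of squares = 2.91
Penalty = 1.0 * 2.91 = 2.9100

2.9100


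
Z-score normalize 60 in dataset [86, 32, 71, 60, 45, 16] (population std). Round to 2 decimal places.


Mean = (86 + 32 + 71 + 60 + 45 + 16) / 6 = 51.6667
Variance = sum((x_i - mean)^2) / n = 554.2222
Std = sqrt(554.2222) = 23.5419
Z = (x - mean) / std
= (60 - 51.6667) / 23.5419
= 8.3333 / 23.5419
= 0.35

0.35


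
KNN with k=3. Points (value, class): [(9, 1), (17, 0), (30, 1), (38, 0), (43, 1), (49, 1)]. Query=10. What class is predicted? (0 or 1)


Distances from query 10:
Point 9 (class 1): distance = 1
Point 17 (class 0): distance = 7
Point 30 (class 1): distance = 20
K=3 nearest neighbors: classes = [1, 0, 1]
Votes for class 1: 2 / 3
Majority vote => class 1

1


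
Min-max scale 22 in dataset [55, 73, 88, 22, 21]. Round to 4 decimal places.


Min = 21, Max = 88
Range = 88 - 21 = 67
Scaled = (x - min) / (max - min)
= (22 - 21) / 67
= 1 / 67
= 0.0149

0.0149


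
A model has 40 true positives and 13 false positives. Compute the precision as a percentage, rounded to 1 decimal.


Precision = TP / (TP + FP) * 100
= 40 / (40 + 13)
= 40 / 53
= 0.7547
= 75.5%

75.5


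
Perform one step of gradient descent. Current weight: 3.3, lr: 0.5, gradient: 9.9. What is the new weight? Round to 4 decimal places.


w_new = w_old - lr * gradient
= 3.3 - 0.5 * 9.9
= 3.3 - (4.95)
= -1.6500

-1.6500


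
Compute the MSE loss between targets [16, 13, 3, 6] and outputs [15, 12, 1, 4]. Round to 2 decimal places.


Differences: [1, 1, 2, 2]
Squared errors: [1, 1, 4, 4]
Sum of squared errors = 10
MSE = 10 / 4 = 2.50

2.50


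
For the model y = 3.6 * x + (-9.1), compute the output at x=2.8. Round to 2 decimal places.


y = 3.6 * 2.8 + (-9.1)
= 10.08 + (-9.1)
= 0.98

0.98


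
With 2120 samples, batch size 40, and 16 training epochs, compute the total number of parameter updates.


Iterations per epoch = 2120 / 40 = 53
Total updates = iterations_per_epoch * epochs
= 53 * 16
= 848

848


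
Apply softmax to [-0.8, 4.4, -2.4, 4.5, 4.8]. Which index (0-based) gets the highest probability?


Softmax is a monotonic transformation, so it preserves the argmax.
We need to find the index of the maximum logit.
Index 0: -0.8
Index 1: 4.4
Index 2: -2.4
Index 3: 4.5
Index 4: 4.8
Maximum logit = 4.8 at index 4

4
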